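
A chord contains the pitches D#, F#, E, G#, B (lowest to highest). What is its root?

E

Reordering D#, F#, E, G#, B into stacked thirds gives E–G#–B–D#–F#; the bottom of that stack, E, is the root.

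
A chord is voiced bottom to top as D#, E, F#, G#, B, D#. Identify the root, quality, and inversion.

E major ninth, third inversion

Reducing to letter names: D#, E, F#, G#, B. These stack in thirds as E–G#–B–D#–F# — an E major ninth chord.
D# is the seventh of E major ninth; seventh in the bass means third inversion.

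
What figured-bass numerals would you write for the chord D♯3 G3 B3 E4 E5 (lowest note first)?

4/2

The notes D#, G, B, E stack in thirds as E–G–B–D# — an E minor-major seventh chord. The bass D# is the seventh, so this is third inversion: figured 4/2.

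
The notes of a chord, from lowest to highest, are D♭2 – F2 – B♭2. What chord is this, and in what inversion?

The pitch classes Db, F, Bb arrange in thirds as Bb–Db–F: a Bb minor triad.
The lowest note is Db, the third of the chord, so this is first inversion (figured bass 6).

Bb minor, first inversion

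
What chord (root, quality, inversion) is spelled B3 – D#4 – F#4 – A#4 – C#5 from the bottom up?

B major ninth, root position

The pitch classes B, D#, F#, A#, C# arrange in thirds as B–D#–F#–A#–C#: a B major ninth chord.
With the root (B) in the bass, the chord is in root position.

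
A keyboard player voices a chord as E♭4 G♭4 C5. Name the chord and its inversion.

C diminished, first inversion

Reducing to letter names: Eb, Gb, C. These stack in thirds as C–Eb–Gb — a C diminished triad.
Eb is the third of C diminished; third in the bass means first inversion (figured bass 6).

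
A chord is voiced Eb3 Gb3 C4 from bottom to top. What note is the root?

C

Reordering Eb, Gb, C into stacked thirds gives C–Eb–Gb; the bottom of that stack, C, is the root.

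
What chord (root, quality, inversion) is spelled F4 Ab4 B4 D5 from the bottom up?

Reducing to letter names: F, Ab, B, D. These stack in thirds as B–D–F–Ab — a B diminished seventh chord.
The lowest note is F, the fifth of the chord, so this is second inversion (figured bass 4/3).

B diminished seventh, second inversion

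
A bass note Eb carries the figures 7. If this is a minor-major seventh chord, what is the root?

Eb

The figures 7 mean the root of the chord is in the bass. If Eb is the root of a minor-major seventh chord, the root is Eb (chord tones Eb–Gb–Bb–D).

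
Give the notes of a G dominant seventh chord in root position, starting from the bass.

G, B, D, F

The chord tones are G–B–D–F. With the root (G) lowest for root position: G, B, D, F.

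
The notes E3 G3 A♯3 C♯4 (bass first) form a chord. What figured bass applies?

4/3

The notes E, G, A#, C# stack in thirds as A#–C#–E–G — an A# diminished seventh chord. The bass E is the fifth, so this is second inversion: figured 4/3.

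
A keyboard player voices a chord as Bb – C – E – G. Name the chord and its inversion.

C dominant seventh, third inversion

The pitch classes Bb, C, E, G arrange in thirds as C–E–G–Bb: a C dominant seventh chord.
Bb is the seventh of C dominant seventh; seventh in the bass means third inversion (figured bass 4/2).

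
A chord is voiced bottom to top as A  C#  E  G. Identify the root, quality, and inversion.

Reducing to letter names: A, C#, E, G. These stack in thirds as A–C#–E–G — an A dominant seventh chord.
The lowest note is A, the root of the chord, so this is root position (figured bass 7).

A dominant seventh, root position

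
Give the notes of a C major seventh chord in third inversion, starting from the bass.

B, C, E, G

Spelling C major seventh: C–E–G–B. In third inversion the seventh is bass, giving B, C, E, G from the bottom.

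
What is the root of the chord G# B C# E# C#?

G#, B, C#, E# are the tones of a C# dominant seventh chord (C#–E#–G#–B), making C# the root.

C#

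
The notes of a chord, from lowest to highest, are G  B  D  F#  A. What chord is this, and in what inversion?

G major ninth, root position

The distinct note names are G, B, D, F#, A. Stacked in thirds they read G–B–D–F#–A, which is a major ninth chord on G.
G is the root of G major ninth; root in the bass means root position.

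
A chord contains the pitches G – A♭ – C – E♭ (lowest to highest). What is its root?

Reordering G, Ab, C, Eb into stacked thirds gives Ab–C–Eb–G; the bottom of that stack, Ab, is the root.

Ab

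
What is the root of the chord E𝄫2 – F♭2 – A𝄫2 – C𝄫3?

Ebb, Fb, Abb, Cbb are the tones of an Fb half-diminished seventh chord (Fb–Abb–Cbb–Ebb), making Fb the root.

Fb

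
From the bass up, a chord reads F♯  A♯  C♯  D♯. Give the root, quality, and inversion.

D# minor seventh, first inversion

Reducing to letter names: F#, A#, C#, D#. These stack in thirds as D#–F#–A#–C# — a D# minor seventh chord.
F# is the third of D# minor seventh; third in the bass means first inversion (figured bass 6/5).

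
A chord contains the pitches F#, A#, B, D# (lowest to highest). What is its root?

B

The distinct letter names are F#, A#, B, D#. Arranged as a stack of thirds they read B–D#–F#–A#, so B is the root (a B major seventh chord).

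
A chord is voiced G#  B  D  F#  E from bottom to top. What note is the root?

G#, B, D, F#, E are the tones of an E dominant ninth chord (E–G#–B–D–F#), making E the root.

E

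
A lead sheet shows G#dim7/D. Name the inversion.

G#dim7/D means G# diminished seventh with D in the bass. D is the fifth of G# diminished seventh (G#–B–D–F), so this is second inversion.

second inversion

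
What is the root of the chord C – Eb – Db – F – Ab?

The distinct letter names are C, Eb, Db, F, Ab. Arranged as a stack of thirds they read Db–F–Ab–C–Eb, so Db is the root (a Db major ninth chord).

Db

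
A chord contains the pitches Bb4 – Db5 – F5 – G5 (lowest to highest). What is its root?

Reordering Bb, Db, F, G into stacked thirds gives G–Bb–Db–F; the bottom of that stack, G, is the root.

G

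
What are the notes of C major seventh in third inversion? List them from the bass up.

C major seventh is C–E–G–B. Third inversion puts the seventh (B) in the bass, with the remaining tones above: B, C, E, G.

B, C, E, G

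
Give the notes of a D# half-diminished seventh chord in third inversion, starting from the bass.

Spelling D# half-diminished seventh: D#–F#–A–C#. In third inversion the seventh is bass, giving C#, D#, F#, A from the bottom.

C#, D#, F#, A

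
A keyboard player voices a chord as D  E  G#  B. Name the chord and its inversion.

E dominant seventh, third inversion

The pitch classes D, E, G#, B arrange in thirds as E–G#–B–D: an E dominant seventh chord.
The lowest note is D, the seventh of the chord, so this is third inversion (figured bass 4/2).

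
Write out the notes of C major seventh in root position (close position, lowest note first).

C, E, G, B

C major seventh is C–E–G–B. Root position puts the root (C) in the bass, with the remaining tones above: C, E, G, B.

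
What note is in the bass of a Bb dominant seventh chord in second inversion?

F

In second inversion the fifth is lowest. For Bb dominant seventh (Bb–D–F–Ab) that is F.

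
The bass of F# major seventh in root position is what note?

F#

F# major seventh is F#–A#–C#–E#. Root position places the root in the bass: F#.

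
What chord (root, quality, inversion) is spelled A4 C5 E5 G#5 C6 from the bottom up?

The distinct note names are A, C, E, G#. Stacked in thirds they read A–C–E–G#, which is a minor-major seventh chord on A.
The lowest note is A, the root of the chord, so this is root position (figured bass 7).

A minor-major seventh, root position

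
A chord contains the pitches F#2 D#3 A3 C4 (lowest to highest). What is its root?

Reordering F#, D#, A, C into stacked thirds gives D#–F#–A–C; the bottom of that stack, D#, is the root.

D#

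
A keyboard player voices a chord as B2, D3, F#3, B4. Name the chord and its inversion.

The pitch classes B, D, F# arrange in thirds as B–D–F#: a B minor triad.
With the root (B) in the bass, the chord is in root position (figured bass 5/3).

B minor, root position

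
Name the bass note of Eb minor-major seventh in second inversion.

Bb

The fifth of Eb minor-major seventh (Eb–Gb–Bb–D) is Bb; that is the bass in second inversion.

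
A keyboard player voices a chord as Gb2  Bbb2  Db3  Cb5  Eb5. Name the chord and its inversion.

The pitch classes Gb, Bbb, Db, Cb, Eb arrange in thirds as Cb–Eb–Gb–Bbb–Db: a Cb dominant ninth chord.
The lowest note is Gb, the fifth of the chord, so this is second inversion.

Cb dominant ninth, second inversion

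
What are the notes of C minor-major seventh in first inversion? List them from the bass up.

The chord tones are C–Eb–G–B. With the third (Eb) lowest for first inversion: Eb, G, B, C.

Eb, G, B, C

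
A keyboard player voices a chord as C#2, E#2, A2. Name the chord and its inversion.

The pitch classes C#, E#, A arrange in thirds as A–C#–E#: an A augmented triad.
The lowest note is C#, the third of the chord, so this is first inversion (figured bass 6).

A augmented, first inversion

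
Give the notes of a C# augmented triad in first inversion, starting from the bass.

E#, G##, C#

The chord tones are C#–E#–G##. With the third (E#) lowest for first inversion: E#, G##, C#.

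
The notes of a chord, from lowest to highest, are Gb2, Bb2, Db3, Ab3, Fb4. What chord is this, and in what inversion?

The pitch classes Gb, Bb, Db, Ab, Fb arrange in thirds as Gb–Bb–Db–Fb–Ab: a Gb dominant ninth chord.
The lowest note is Gb, the root of the chord, so this is root position.

Gb dominant ninth, root position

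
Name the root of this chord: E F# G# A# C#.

E, F#, G#, A#, C# are the tones of an F# dominant ninth chord (F#–A#–C#–E–G#), making F# the root.

F#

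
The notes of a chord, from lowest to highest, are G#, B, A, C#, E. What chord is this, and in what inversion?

A major ninth, third inversion

The distinct note names are G#, B, A, C#, E. Stacked in thirds they read A–C#–E–G#–B, which is a major ninth chord on A.
The lowest note is G#, the seventh of the chord, so this is third inversion.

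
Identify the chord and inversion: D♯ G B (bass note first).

G augmented, second inversion

The distinct note names are D#, G, B. Stacked in thirds they read G–B–D#, which is an augmented triad on G.
D# is the fifth of G augmented; fifth in the bass means second inversion (figured bass 6/4).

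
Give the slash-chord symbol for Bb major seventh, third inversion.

Third inversion of Bb major seventh has the seventh (A) in the bass. As a slash chord: Bbmaj7/A.

Bbmaj7/A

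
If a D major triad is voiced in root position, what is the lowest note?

D

D major is D–F#–A. Root position places the root in the bass: D.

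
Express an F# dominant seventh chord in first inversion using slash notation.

F#7/A#

First inversion of F# dominant seventh has the third (A#) in the bass. As a slash chord: F#7/A#.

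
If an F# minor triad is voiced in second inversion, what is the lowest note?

The fifth of F# minor (F#–A–C#) is C#; that is the bass in second inversion.

C#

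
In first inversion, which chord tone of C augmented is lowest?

In first inversion the third is lowest. For C augmented (C–E–G#) that is E.

E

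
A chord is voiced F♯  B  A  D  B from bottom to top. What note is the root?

F#, B, A, D are the tones of a B minor seventh chord (B–D–F#–A), making B the root.

B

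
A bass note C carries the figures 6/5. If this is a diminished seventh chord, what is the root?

A

The figures 6/5 mean the third of the chord is in the bass. If C is the third of a diminished seventh chord, the root is A (chord tones A–C–Eb–Gb).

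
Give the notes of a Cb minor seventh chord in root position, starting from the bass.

The chord tones are Cb–Ebb–Gb–Bbb. With the root (Cb) lowest for root position: Cb, Ebb, Gb, Bbb.

Cb, Ebb, Gb, Bbb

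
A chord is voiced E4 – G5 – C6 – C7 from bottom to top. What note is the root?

The distinct letter names are E, G, C. Arranged as a stack of thirds they read C–E–G, so C is the root (a C major triad).

C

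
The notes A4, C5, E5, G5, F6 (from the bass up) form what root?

F

A, C, E, G, F are the tones of an F major ninth chord (F–A–C–E–G), making F the root.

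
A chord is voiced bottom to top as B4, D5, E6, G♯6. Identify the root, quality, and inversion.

E dominant seventh, second inversion

The distinct note names are B, D, E, G#. Stacked in thirds they read E–G#–B–D, which is a dominant seventh chord on E.
The lowest note is B, the fifth of the chord, so this is second inversion (figured bass 4/3).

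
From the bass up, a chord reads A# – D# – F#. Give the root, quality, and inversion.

The distinct note names are A#, D#, F#. Stacked in thirds they read D#–F#–A#, which is a minor triad on D#.
A# is the fifth of D# minor; fifth in the bass means second inversion (figured bass 6/4).

D# minor, second inversion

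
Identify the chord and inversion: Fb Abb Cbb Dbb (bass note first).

Dbb dominant seventh, first inversion

The distinct note names are Fb, Abb, Cbb, Dbb. Stacked in thirds they read Dbb–Fb–Abb–Cbb, which is a dominant seventh chord on Dbb.
With the third (Fb) in the bass, the chord is in first inversion (figured bass 6/5).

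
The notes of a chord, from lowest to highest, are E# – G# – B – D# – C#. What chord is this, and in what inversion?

The pitch classes E#, G#, B, D#, C# arrange in thirds as C#–E#–G#–B–D#: a C# dominant ninth chord.
With the third (E#) in the bass, the chord is in first inversion.

C# dominant ninth, first inversion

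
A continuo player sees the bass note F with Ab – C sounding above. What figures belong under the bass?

5/3

The notes F, Ab, C stack in thirds as F–Ab–C — an F minor triad. The bass F is the root, so this is root position: figured 5/3.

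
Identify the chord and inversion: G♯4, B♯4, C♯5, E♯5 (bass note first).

The distinct note names are G#, B#, C#, E#. Stacked in thirds they read C#–E#–G#–B#, which is a major seventh chord on C#.
The lowest note is G#, the fifth of the chord, so this is second inversion (figured bass 4/3).

C# major seventh, second inversion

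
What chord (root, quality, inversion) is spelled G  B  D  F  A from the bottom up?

The pitch classes G, B, D, F, A arrange in thirds as G–B–D–F–A: a G dominant ninth chord.
With the root (G) in the bass, the chord is in root position.

G dominant ninth, root position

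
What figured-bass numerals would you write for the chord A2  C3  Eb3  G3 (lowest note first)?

The notes A, C, Eb, G stack in thirds as A–C–Eb–G — an A half-diminished seventh chord. The bass A is the root, so this is root position: figured 7.

7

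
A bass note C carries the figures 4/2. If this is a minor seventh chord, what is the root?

D

The figures 4/2 mean the seventh of the chord is in the bass. If C is the seventh of a minor seventh chord, the root is D (chord tones D–F–A–C).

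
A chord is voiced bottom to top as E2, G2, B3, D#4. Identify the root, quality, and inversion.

Reducing to letter names: E, G, B, D#. These stack in thirds as E–G–B–D# — an E minor-major seventh chord.
With the root (E) in the bass, the chord is in root position (figured bass 7).

E minor-major seventh, root position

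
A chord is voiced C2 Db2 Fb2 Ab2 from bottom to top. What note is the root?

The distinct letter names are C, Db, Fb, Ab. Arranged as a stack of thirds they read Db–Fb–Ab–C, so Db is the root (a Db minor-major seventh chord).

Db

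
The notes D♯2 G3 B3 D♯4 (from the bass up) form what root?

G

Reordering D#, G, B into stacked thirds gives G–B–D#; the bottom of that stack, G, is the root.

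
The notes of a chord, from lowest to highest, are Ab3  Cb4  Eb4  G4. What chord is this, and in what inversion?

The distinct note names are Ab, Cb, Eb, G. Stacked in thirds they read Ab–Cb–Eb–G, which is a minor-major seventh chord on Ab.
The lowest note is Ab, the root of the chord, so this is root position (figured bass 7).

Ab minor-major seventh, root position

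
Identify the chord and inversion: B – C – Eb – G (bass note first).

C minor-major seventh, third inversion

Reducing to letter names: B, C, Eb, G. These stack in thirds as C–Eb–G–B — a C minor-major seventh chord.
With the seventh (B) in the bass, the chord is in third inversion (figured bass 4/2).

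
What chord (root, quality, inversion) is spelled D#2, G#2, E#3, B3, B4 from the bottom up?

E# half-diminished seventh, third inversion

Reducing to letter names: D#, G#, E#, B. These stack in thirds as E#–G#–B–D# — an E# half-diminished seventh chord.
The lowest note is D#, the seventh of the chord, so this is third inversion (figured bass 4/2).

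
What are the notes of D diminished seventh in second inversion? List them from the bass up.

Ab, Cb, D, F

The chord tones are D–F–Ab–Cb. With the fifth (Ab) lowest for second inversion: Ab, Cb, D, F.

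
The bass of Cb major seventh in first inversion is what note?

The third of Cb major seventh (Cb–Eb–Gb–Bb) is Eb; that is the bass in first inversion.

Eb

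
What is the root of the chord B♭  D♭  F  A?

Reordering Bb, Db, F, A into stacked thirds gives Bb–Db–F–A; the bottom of that stack, Bb, is the root.

Bb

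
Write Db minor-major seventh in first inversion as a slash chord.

First inversion of Db minor-major seventh has the third (Fb) in the bass. As a slash chord: Dbm(maj7)/Fb.

Dbm(maj7)/Fb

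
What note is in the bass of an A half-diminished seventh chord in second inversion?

The fifth of A half-diminished seventh (A–C–Eb–G) is Eb; that is the bass in second inversion.

Eb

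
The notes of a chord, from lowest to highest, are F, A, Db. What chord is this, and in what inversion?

The distinct note names are F, A, Db. Stacked in thirds they read Db–F–A, which is an augmented triad on Db.
The lowest note is F, the third of the chord, so this is first inversion (figured bass 6).

Db augmented, first inversion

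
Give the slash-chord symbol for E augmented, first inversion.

First inversion of E augmented has the third (G#) in the bass. As a slash chord: Eaug/G#.

Eaug/G#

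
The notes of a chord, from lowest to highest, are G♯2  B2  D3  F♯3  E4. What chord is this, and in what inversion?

E dominant ninth, first inversion

The distinct note names are G#, B, D, F#, E. Stacked in thirds they read E–G#–B–D–F#, which is a dominant ninth chord on E.
With the third (G#) in the bass, the chord is in first inversion.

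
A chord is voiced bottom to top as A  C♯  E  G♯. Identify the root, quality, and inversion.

Reducing to letter names: A, C#, E, G#. These stack in thirds as A–C#–E–G# — an A major seventh chord.
The lowest note is A, the root of the chord, so this is root position (figured bass 7).

A major seventh, root position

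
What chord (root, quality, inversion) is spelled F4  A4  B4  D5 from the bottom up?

The pitch classes F, A, B, D arrange in thirds as B–D–F–A: a B half-diminished seventh chord.
With the fifth (F) in the bass, the chord is in second inversion (figured bass 4/3).

B half-diminished seventh, second inversion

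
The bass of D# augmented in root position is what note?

In root position the root is lowest. For D# augmented (D#–F##–A##) that is D#.

D#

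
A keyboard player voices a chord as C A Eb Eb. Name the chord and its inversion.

A diminished, first inversion

Reducing to letter names: C, A, Eb. These stack in thirds as A–C–Eb — an A diminished triad.
C is the third of A diminished; third in the bass means first inversion (figured bass 6).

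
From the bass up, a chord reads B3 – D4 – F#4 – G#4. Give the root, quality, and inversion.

The distinct note names are B, D, F#, G#. Stacked in thirds they read G#–B–D–F#, which is a half-diminished seventh chord on G#.
The lowest note is B, the third of the chord, so this is first inversion (figured bass 6/5).

G# half-diminished seventh, first inversion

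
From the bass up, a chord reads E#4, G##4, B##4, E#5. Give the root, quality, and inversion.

Reducing to letter names: E#, G##, B##. These stack in thirds as E#–G##–B## — an E# augmented triad.
E# is the root of E# augmented; root in the bass means root position (figured bass 5/3).

E# augmented, root position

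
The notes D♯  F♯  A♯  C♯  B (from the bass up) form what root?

B

Reordering D#, F#, A#, C#, B into stacked thirds gives B–D#–F#–A#–C#; the bottom of that stack, B, is the root.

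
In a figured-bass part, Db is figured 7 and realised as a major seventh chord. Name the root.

Db

The figures 7 mean the root of the chord is in the bass. If Db is the root of a major seventh chord, the root is Db (chord tones Db–F–Ab–C).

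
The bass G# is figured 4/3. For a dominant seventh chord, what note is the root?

C#

The figures 4/3 mean the fifth of the chord is in the bass. If G# is the fifth of a dominant seventh chord, the root is C# (chord tones C#–E#–G#–B).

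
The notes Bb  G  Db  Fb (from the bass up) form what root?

G

Bb, G, Db, Fb are the tones of a G diminished seventh chord (G–Bb–Db–Fb), making G the root.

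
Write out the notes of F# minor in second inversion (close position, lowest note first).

F# minor is F#–A–C#. Second inversion puts the fifth (C#) in the bass, with the remaining tones above: C#, F#, A.

C#, F#, A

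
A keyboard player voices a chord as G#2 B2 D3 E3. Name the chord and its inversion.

E dominant seventh, first inversion

The pitch classes G#, B, D, E arrange in thirds as E–G#–B–D: an E dominant seventh chord.
With the third (G#) in the bass, the chord is in first inversion (figured bass 6/5).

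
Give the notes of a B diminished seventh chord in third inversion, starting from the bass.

Ab, B, D, F

The chord tones are B–D–F–Ab. With the seventh (Ab) lowest for third inversion: Ab, B, D, F.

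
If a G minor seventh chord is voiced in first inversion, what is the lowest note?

G minor seventh is G–Bb–D–F. First inversion places the third in the bass: Bb.

Bb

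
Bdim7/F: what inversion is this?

Bdim7/F means B diminished seventh with F in the bass. F is the fifth of B diminished seventh (B–D–F–Ab), so this is second inversion.

second inversion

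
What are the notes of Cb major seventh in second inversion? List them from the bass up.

The chord tones are Cb–Eb–Gb–Bb. With the fifth (Gb) lowest for second inversion: Gb, Bb, Cb, Eb.

Gb, Bb, Cb, Eb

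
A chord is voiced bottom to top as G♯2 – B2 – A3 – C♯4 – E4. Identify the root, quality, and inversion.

A major ninth, third inversion

Reducing to letter names: G#, B, A, C#, E. These stack in thirds as A–C#–E–G#–B — an A major ninth chord.
G# is the seventh of A major ninth; seventh in the bass means third inversion.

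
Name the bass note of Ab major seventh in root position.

In root position the root is lowest. For Ab major seventh (Ab–C–Eb–G) that is Ab.

Ab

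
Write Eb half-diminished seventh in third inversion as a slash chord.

Ebø7/Db

Third inversion of Eb half-diminished seventh has the seventh (Db) in the bass. As a slash chord: Ebø7/Db.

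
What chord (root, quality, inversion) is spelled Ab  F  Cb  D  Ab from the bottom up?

The pitch classes Ab, F, Cb, D arrange in thirds as D–F–Ab–Cb: a D diminished seventh chord.
Ab is the fifth of D diminished seventh; fifth in the bass means second inversion (figured bass 4/3).

D diminished seventh, second inversion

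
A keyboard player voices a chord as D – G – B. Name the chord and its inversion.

Reducing to letter names: D, G, B. These stack in thirds as G–B–D — a G major triad.
The lowest note is D, the fifth of the chord, so this is second inversion (figured bass 6/4).

G major, second inversion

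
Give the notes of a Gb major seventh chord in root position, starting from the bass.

Gb, Bb, Db, F

Gb major seventh is Gb–Bb–Db–F. Root position puts the root (Gb) in the bass, with the remaining tones above: Gb, Bb, Db, F.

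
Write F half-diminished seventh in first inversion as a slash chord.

Fø7/Ab

First inversion of F half-diminished seventh has the third (Ab) in the bass. As a slash chord: Fø7/Ab.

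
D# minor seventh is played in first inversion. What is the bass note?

D# minor seventh is D#–F#–A#–C#. First inversion places the third in the bass: F#.

F#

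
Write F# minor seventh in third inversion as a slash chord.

Third inversion of F# minor seventh has the seventh (E) in the bass. As a slash chord: F#m7/E.

F#m7/E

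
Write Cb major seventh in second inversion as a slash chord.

Cbmaj7/Gb

Second inversion of Cb major seventh has the fifth (Gb) in the bass. As a slash chord: Cbmaj7/Gb.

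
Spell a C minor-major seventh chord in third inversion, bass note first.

C minor-major seventh is C–Eb–G–B. Third inversion puts the seventh (B) in the bass, with the remaining tones above: B, C, Eb, G.

B, C, Eb, G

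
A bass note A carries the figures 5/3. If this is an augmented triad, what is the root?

A

The figures 5/3 mean the root of the chord is in the bass. If A is the root of an augmented triad, the root is A (chord tones A–C#–E#).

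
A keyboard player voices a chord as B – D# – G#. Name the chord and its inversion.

The pitch classes B, D#, G# arrange in thirds as G#–B–D#: a G# minor triad.
The lowest note is B, the third of the chord, so this is first inversion (figured bass 6).

G# minor, first inversion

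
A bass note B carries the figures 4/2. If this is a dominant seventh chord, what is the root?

The figures 4/2 mean the seventh of the chord is in the bass. If B is the seventh of a dominant seventh chord, the root is C# (chord tones C#–E#–G#–B).

C#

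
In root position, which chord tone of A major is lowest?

A

A major is A–C#–E. Root position places the root in the bass: A.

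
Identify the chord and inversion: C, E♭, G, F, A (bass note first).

F dominant ninth, second inversion

The distinct note names are C, Eb, G, F, A. Stacked in thirds they read F–A–C–Eb–G, which is a dominant ninth chord on F.
With the fifth (C) in the bass, the chord is in second inversion.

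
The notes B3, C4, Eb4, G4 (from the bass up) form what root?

Reordering B, C, Eb, G into stacked thirds gives C–Eb–G–B; the bottom of that stack, C, is the root.

C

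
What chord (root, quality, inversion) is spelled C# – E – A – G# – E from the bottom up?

A major seventh, first inversion

The distinct note names are C#, E, A, G#. Stacked in thirds they read A–C#–E–G#, which is a major seventh chord on A.
The lowest note is C#, the third of the chord, so this is first inversion (figured bass 6/5).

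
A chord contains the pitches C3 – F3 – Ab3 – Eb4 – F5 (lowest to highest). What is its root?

C, F, Ab, Eb are the tones of an F minor seventh chord (F–Ab–C–Eb), making F the root.

F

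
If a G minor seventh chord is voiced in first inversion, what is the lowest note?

Bb

G minor seventh is G–Bb–D–F. First inversion places the third in the bass: Bb.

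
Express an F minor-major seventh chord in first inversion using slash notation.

First inversion of F minor-major seventh has the third (Ab) in the bass. As a slash chord: Fm(maj7)/Ab.

Fm(maj7)/Ab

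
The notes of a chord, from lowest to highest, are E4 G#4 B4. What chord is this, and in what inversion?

Reducing to letter names: E, G#, B. These stack in thirds as E–G#–B — an E major triad.
With the root (E) in the bass, the chord is in root position (figured bass 5/3).

E major, root position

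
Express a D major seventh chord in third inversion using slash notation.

Dmaj7/C#

Third inversion of D major seventh has the seventh (C#) in the bass. As a slash chord: Dmaj7/C#.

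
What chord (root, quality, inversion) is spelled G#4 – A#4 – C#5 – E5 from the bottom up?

The distinct note names are G#, A#, C#, E. Stacked in thirds they read A#–C#–E–G#, which is a half-diminished seventh chord on A#.
The lowest note is G#, the seventh of the chord, so this is third inversion (figured bass 4/2).

A# half-diminished seventh, third inversion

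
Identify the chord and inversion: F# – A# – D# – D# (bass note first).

D# minor, first inversion

The pitch classes F#, A#, D# arrange in thirds as D#–F#–A#: a D# minor triad.
F# is the third of D# minor; third in the bass means first inversion (figured bass 6).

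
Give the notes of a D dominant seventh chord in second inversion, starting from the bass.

Spelling D dominant seventh: D–F#–A–C. In second inversion the fifth is bass, giving A, C, D, F# from the bottom.

A, C, D, F#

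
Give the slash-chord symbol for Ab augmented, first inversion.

First inversion of Ab augmented has the third (C) in the bass. As a slash chord: Abaug/C.

Abaug/C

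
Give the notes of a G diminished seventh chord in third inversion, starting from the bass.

The chord tones are G–Bb–Db–Fb. With the seventh (Fb) lowest for third inversion: Fb, G, Bb, Db.

Fb, G, Bb, Db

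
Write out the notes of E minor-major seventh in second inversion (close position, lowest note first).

B, D#, E, G

The chord tones are E–G–B–D#. With the fifth (B) lowest for second inversion: B, D#, E, G.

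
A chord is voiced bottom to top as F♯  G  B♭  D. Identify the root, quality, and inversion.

Reducing to letter names: F#, G, Bb, D. These stack in thirds as G–Bb–D–F# — a G minor-major seventh chord.
With the seventh (F#) in the bass, the chord is in third inversion (figured bass 4/2).

G minor-major seventh, third inversion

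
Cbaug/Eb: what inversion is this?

Cbaug/Eb means Cb augmented with Eb in the bass. Eb is the third of Cb augmented (Cb–Eb–G), so this is first inversion.

first inversion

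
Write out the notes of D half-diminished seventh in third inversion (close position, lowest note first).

C, D, F, Ab

Spelling D half-diminished seventh: D–F–Ab–C. In third inversion the seventh is bass, giving C, D, F, Ab from the bottom.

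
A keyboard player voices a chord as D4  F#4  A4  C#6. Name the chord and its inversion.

The pitch classes D, F#, A, C# arrange in thirds as D–F#–A–C#: a D major seventh chord.
The lowest note is D, the root of the chord, so this is root position (figured bass 7).

D major seventh, root position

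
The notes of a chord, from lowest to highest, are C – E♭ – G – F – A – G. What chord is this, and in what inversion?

The pitch classes C, Eb, G, F, A arrange in thirds as F–A–C–Eb–G: an F dominant ninth chord.
With the fifth (C) in the bass, the chord is in second inversion.

F dominant ninth, second inversion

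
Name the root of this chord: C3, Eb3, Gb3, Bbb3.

C

C, Eb, Gb, Bbb are the tones of a C diminished seventh chord (C–Eb–Gb–Bbb), making C the root.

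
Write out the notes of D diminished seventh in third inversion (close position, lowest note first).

Cb, D, F, Ab

Spelling D diminished seventh: D–F–Ab–Cb. In third inversion the seventh is bass, giving Cb, D, F, Ab from the bottom.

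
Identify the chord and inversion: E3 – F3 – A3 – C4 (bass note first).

Reducing to letter names: E, F, A, C. These stack in thirds as F–A–C–E — an F major seventh chord.
With the seventh (E) in the bass, the chord is in third inversion (figured bass 4/2).

F major seventh, third inversion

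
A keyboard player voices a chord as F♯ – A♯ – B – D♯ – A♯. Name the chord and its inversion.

The distinct note names are F#, A#, B, D#. Stacked in thirds they read B–D#–F#–A#, which is a major seventh chord on B.
The lowest note is F#, the fifth of the chord, so this is second inversion (figured bass 4/3).

B major seventh, second inversion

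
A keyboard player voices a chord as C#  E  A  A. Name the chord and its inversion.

The distinct note names are C#, E, A. Stacked in thirds they read A–C#–E, which is a major triad on A.
C# is the third of A major; third in the bass means first inversion (figured bass 6).

A major, first inversion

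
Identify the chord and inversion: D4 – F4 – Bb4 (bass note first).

Bb major, first inversion

Reducing to letter names: D, F, Bb. These stack in thirds as Bb–D–F — a Bb major triad.
The lowest note is D, the third of the chord, so this is first inversion (figured bass 6).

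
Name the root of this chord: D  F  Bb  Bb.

Reordering D, F, Bb into stacked thirds gives Bb–D–F; the bottom of that stack, Bb, is the root.

Bb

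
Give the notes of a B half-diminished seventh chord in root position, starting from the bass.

The chord tones are B–D–F–A. With the root (B) lowest for root position: B, D, F, A.

B, D, F, A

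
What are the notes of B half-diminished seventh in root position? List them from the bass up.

B half-diminished seventh is B–D–F–A. Root position puts the root (B) in the bass, with the remaining tones above: B, D, F, A.

B, D, F, A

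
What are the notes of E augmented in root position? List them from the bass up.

E augmented is E–G#–B#. Root position puts the root (E) in the bass, with the remaining tones above: E, G#, B#.

E, G#, B#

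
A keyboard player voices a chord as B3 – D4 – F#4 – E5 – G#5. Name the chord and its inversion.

E dominant ninth, second inversion

Reducing to letter names: B, D, F#, E, G#. These stack in thirds as E–G#–B–D–F# — an E dominant ninth chord.
B is the fifth of E dominant ninth; fifth in the bass means second inversion.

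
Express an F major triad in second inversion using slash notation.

Second inversion of F major has the fifth (C) in the bass. As a slash chord: Fmaj/C.

Fmaj/C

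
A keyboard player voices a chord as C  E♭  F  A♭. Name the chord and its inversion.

F minor seventh, second inversion

The distinct note names are C, Eb, F, Ab. Stacked in thirds they read F–Ab–C–Eb, which is a minor seventh chord on F.
With the fifth (C) in the bass, the chord is in second inversion (figured bass 4/3).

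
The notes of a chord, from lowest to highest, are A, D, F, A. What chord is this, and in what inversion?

D minor, second inversion

The distinct note names are A, D, F. Stacked in thirds they read D–F–A, which is a minor triad on D.
With the fifth (A) in the bass, the chord is in second inversion (figured bass 6/4).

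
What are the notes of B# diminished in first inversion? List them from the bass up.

D#, F#, B#

Spelling B# diminished: B#–D#–F#. In first inversion the third is bass, giving D#, F#, B# from the bottom.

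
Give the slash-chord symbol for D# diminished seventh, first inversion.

First inversion of D# diminished seventh has the third (F#) in the bass. As a slash chord: D#dim7/F#.

D#dim7/F#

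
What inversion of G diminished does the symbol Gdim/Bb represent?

Gdim/Bb means G diminished with Bb in the bass. Bb is the third of G diminished (G–Bb–Db), so this is first inversion.

first inversion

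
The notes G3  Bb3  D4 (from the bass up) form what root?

G

Reordering G, Bb, D into stacked thirds gives G–Bb–D; the bottom of that stack, G, is the root.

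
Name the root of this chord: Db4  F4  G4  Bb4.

Db, F, G, Bb are the tones of a G half-diminished seventh chord (G–Bb–Db–F), making G the root.

G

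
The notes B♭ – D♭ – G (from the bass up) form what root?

Bb, Db, G are the tones of a G diminished triad (G–Bb–Db), making G the root.

G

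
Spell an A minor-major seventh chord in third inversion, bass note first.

G#, A, C, E

The chord tones are A–C–E–G#. With the seventh (G#) lowest for third inversion: G#, A, C, E.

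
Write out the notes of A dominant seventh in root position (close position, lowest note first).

The chord tones are A–C#–E–G. With the root (A) lowest for root position: A, C#, E, G.

A, C#, E, G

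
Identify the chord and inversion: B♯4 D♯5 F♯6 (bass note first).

B# diminished, root position

The distinct note names are B#, D#, F#. Stacked in thirds they read B#–D#–F#, which is a diminished triad on B#.
With the root (B#) in the bass, the chord is in root position (figured bass 5/3).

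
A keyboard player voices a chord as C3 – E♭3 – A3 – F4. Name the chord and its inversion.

F dominant seventh, second inversion

Reducing to letter names: C, Eb, A, F. These stack in thirds as F–A–C–Eb — an F dominant seventh chord.
C is the fifth of F dominant seventh; fifth in the bass means second inversion (figured bass 4/3).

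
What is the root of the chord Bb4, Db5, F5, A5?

Bb, Db, F, A are the tones of a Bb minor-major seventh chord (Bb–Db–F–A), making Bb the root.

Bb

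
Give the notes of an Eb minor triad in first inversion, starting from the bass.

Gb, Bb, Eb

Eb minor is Eb–Gb–Bb. First inversion puts the third (Gb) in the bass, with the remaining tones above: Gb, Bb, Eb.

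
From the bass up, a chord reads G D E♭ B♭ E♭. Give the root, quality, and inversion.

The distinct note names are G, D, Eb, Bb. Stacked in thirds they read Eb–G–Bb–D, which is a major seventh chord on Eb.
G is the third of Eb major seventh; third in the bass means first inversion (figured bass 6/5).

Eb major seventh, first inversion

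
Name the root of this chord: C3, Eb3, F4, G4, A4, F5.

F

C, Eb, F, G, A are the tones of an F dominant ninth chord (F–A–C–Eb–G), making F the root.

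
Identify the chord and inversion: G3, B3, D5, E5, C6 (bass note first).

The pitch classes G, B, D, E, C arrange in thirds as C–E–G–B–D: a C major ninth chord.
With the fifth (G) in the bass, the chord is in second inversion.

C major ninth, second inversion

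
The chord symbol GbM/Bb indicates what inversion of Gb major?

GbM/Bb means Gb major with Bb in the bass. Bb is the third of Gb major (Gb–Bb–Db), so this is first inversion.

first inversion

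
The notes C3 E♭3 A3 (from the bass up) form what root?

The distinct letter names are C, Eb, A. Arranged as a stack of thirds they read A–C–Eb, so A is the root (an A diminished triad).

A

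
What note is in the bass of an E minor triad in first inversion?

G

E minor is E–G–B. First inversion places the third in the bass: G.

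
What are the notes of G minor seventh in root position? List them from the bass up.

G, Bb, D, F

The chord tones are G–Bb–D–F. With the root (G) lowest for root position: G, Bb, D, F.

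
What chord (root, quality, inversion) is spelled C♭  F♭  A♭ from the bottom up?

Fb major, second inversion

The distinct note names are Cb, Fb, Ab. Stacked in thirds they read Fb–Ab–Cb, which is a major triad on Fb.
With the fifth (Cb) in the bass, the chord is in second inversion (figured bass 6/4).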